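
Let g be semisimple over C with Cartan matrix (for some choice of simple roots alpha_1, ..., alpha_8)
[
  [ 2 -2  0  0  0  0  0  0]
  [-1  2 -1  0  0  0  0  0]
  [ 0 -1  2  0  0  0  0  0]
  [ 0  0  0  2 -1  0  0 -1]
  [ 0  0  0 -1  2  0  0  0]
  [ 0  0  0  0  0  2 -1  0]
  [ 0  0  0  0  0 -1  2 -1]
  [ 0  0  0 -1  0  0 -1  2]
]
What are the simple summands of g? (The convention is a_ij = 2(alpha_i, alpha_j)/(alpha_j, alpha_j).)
The diagram associated to this matrix has two connected components: the simple roots {alpha_4, alpha_5, alpha_6, alpha_7, alpha_8} form a chain of 5 nodes with single edges (A_5), and {alpha_1, alpha_2, alpha_3} form a chain of 3 nodes with a double edge at one end; the terminal node there is the unique long simple root (C_3). A semisimple Lie algebra decomposes uniquely as the direct sum of simple ideals, one per connected component of its Dynkin diagram, so g ≅ A_5 ⊕ C_3 (dimension 35 + 21 = 56).

A_5 (sl(6)) + C_3 (sp(6))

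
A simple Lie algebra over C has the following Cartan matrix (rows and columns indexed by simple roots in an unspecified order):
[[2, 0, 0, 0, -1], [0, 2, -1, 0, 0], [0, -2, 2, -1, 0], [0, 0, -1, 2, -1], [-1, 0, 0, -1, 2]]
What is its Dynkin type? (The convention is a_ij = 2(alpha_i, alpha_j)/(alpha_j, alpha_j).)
B_5 (so(11))

The matrix has rank 5 with 2's on the diagonal. Reading the off-diagonal entries as Dynkin edges (a single edge where a_ij = a_ji = -1; a double or triple edge where a_ij * a_ji = 2 or 3), the diagram is a chain of 5 nodes with a double edge at one end; the terminal node there is the unique short simple root (B_5). One simple-root ordering that puts it in standard form is (alpha_1, alpha_5, alpha_4, alpha_3, alpha_2). So the algebra is type B_5, i.e. so(11).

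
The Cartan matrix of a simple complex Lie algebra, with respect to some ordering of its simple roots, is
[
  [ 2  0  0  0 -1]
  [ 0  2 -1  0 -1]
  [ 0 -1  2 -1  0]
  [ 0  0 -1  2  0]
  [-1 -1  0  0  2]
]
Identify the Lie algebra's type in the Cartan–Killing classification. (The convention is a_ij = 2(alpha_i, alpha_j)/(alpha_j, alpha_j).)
The matrix has rank 5 with 2's on the diagonal. Reading the off-diagonal entries as Dynkin edges (a single edge where a_ij = a_ji = -1; a double or triple edge where a_ij * a_ji = 2 or 3), the diagram is a chain of 5 nodes with single edges (A_5). One simple-root ordering that puts it in standard form is (alpha_4, alpha_3, alpha_2, alpha_5, alpha_1). So the algebra is type A_5, i.e. sl(6).

A_5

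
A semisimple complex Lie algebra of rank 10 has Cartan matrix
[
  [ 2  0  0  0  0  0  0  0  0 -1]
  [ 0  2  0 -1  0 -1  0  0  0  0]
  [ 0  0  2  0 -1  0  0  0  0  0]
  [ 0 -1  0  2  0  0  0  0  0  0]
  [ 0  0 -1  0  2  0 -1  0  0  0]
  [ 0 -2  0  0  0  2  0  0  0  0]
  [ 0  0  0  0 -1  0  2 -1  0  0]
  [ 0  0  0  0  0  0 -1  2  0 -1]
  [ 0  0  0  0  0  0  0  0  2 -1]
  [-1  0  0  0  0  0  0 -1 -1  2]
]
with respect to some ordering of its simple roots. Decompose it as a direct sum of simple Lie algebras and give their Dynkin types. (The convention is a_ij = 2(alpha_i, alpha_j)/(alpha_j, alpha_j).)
The diagram associated to this matrix has two connected components: the simple roots {alpha_2, alpha_4, alpha_6} form a chain of 3 nodes with a double edge at one end; the terminal node there is the unique long simple root (C_3), and {alpha_1, alpha_3, alpha_5, alpha_7, alpha_8, alpha_9, alpha_10} form a chain of 5 nodes with a fork of two nodes at one end (D_7). A semisimple Lie algebra decomposes uniquely as the direct sum of simple ideals, one per connected component of its Dynkin diagram, so g ≅ C_3 ⊕ D_7 (dimension 21 + 91 = 112).

C_3 (sp(6)) + D_7 (so(14))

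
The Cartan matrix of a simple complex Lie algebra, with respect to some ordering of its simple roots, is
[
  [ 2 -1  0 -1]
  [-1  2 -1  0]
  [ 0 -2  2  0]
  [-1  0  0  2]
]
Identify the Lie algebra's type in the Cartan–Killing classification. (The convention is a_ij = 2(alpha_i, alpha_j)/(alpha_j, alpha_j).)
The matrix has rank 4 with 2's on the diagonal. Reading the off-diagonal entries as Dynkin edges (a single edge where a_ij = a_ji = -1; a double or triple edge where a_ij * a_ji = 2 or 3), the diagram is a chain of 4 nodes with a double edge at one end; the terminal node there is the unique long simple root (C_4). One simple-root ordering that puts it in standard form is (alpha_4, alpha_1, alpha_2, alpha_3). So the algebra is type C_4, i.e. sp(8).

C_4 (sp(8))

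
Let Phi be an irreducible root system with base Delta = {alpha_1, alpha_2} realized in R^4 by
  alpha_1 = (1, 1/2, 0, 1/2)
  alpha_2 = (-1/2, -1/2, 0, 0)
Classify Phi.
Compute the Cartan integers a_ij = 2(alpha_i, alpha_j)/(alpha_j, alpha_j); the resulting 2x2 Cartan matrix is
[[2, -3], [-1, 2]].
The roots have two lengths (squared-length ratio 3:1); the short ones are alpha_{2}. The associated Dynkin diagram is two nodes joined by a triple edge (G_2), so the type is G_2.

G_2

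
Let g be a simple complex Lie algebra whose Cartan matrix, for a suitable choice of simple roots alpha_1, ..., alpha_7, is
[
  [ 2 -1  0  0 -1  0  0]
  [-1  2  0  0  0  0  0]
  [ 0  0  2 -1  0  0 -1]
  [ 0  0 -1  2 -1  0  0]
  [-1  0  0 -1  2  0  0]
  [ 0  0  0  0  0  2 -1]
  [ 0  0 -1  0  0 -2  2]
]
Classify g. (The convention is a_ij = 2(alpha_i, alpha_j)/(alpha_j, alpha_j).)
The matrix has rank 7 with 2's on the diagonal. Reading the off-diagonal entries as Dynkin edges (a single edge where a_ij = a_ji = -1; a double or triple edge where a_ij * a_ji = 2 or 3), the diagram is a chain of 7 nodes with a double edge at one end; the terminal node there is the unique short simple root (B_7). One simple-root ordering that puts it in standard form is (alpha_2, alpha_1, alpha_5, alpha_4, alpha_3, alpha_7, alpha_6). So the algebra is type B_7, i.e. so(15).

B_7 (so(15))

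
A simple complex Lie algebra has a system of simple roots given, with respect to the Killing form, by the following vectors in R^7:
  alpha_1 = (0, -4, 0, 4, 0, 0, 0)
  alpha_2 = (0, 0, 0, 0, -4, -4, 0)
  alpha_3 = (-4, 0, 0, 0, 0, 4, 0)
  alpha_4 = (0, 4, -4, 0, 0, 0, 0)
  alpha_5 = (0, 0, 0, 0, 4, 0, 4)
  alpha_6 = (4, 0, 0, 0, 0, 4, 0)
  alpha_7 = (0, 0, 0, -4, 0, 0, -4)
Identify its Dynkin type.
Compute the Cartan integers a_ij = 2(alpha_i, alpha_j)/(alpha_j, alpha_j); the resulting 7x7 Cartan matrix is
[[2, 0, 0, -1, 0, 0, -1], [0, 2, -1, 0, -1, -1, 0], [0, -1, 2, 0, 0, 0, 0], [-1, 0, 0, 2, 0, 0, 0], [0, -1, 0, 0, 2, 0, -1], [0, -1, 0, 0, 0, 2, 0], [-1, 0, 0, 0, -1, 0, 2]].
All simple roots have the same length, so the diagram is simply laced. The associated Dynkin diagram is a chain of 5 nodes with a fork of two nodes at one end (D_7), so the type is D_7 (the algebra so(14)).

D_7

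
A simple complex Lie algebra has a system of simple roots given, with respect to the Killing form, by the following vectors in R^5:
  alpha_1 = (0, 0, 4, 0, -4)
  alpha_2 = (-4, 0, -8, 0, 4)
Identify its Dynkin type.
G_2

Compute the Cartan integers a_ij = 2(alpha_i, alpha_j)/(alpha_j, alpha_j); the resulting 2x2 Cartan matrix is
[[2, -1], [-3, 2]].
The roots have two lengths (squared-length ratio 3:1); the short ones are alpha_{1}. The associated Dynkin diagram is two nodes joined by a triple edge (G_2), so the type is G_2.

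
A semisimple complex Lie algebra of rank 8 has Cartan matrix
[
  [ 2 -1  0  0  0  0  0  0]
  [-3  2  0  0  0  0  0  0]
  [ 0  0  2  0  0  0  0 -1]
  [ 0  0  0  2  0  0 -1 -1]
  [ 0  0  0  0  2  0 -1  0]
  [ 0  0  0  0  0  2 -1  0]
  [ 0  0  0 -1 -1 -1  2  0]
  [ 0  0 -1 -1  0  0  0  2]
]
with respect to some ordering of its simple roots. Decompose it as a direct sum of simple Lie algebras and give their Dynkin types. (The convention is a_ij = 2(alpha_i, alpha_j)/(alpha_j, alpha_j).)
The diagram associated to this matrix has two connected components: the simple roots {alpha_3, alpha_4, alpha_5, alpha_6, alpha_7, alpha_8} form a chain of 4 nodes with a fork of two nodes at one end (D_6), and {alpha_1, alpha_2} form two nodes joined by a triple edge (G_2). A semisimple Lie algebra decomposes uniquely as the direct sum of simple ideals, one per connected component of its Dynkin diagram, so g ≅ D_6 ⊕ G_2 (dimension 66 + 14 = 80).

type D_6 ⊕ type G_2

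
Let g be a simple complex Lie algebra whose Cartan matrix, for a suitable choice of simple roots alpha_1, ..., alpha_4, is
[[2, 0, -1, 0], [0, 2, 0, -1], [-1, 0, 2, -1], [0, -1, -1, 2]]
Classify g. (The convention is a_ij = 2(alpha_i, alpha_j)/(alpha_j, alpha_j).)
A_4 (sl(5))

The matrix has rank 4 with 2's on the diagonal. Reading the off-diagonal entries as Dynkin edges (a single edge where a_ij = a_ji = -1; a double or triple edge where a_ij * a_ji = 2 or 3), the diagram is a chain of 4 nodes with single edges (A_4). One simple-root ordering that puts it in standard form is (alpha_2, alpha_4, alpha_3, alpha_1). So the algebra is type A_4, i.e. sl(5).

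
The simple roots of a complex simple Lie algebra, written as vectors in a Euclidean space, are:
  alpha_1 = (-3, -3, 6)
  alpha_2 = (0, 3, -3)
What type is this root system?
G2

Compute the Cartan integers a_ij = 2(alpha_i, alpha_j)/(alpha_j, alpha_j); the resulting 2x2 Cartan matrix is
[[2, -3], [-1, 2]].
The roots have two lengths (squared-length ratio 3:1); the short ones are alpha_{2}. The associated Dynkin diagram is two nodes joined by a triple edge (G_2), so the type is G_2.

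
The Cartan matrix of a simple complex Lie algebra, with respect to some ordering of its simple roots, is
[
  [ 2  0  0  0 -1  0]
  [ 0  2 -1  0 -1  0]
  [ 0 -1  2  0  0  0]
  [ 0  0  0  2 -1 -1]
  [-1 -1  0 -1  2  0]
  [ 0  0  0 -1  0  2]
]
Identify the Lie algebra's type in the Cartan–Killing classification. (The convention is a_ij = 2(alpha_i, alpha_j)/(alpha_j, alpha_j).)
type E_6

The matrix has rank 6 with 2's on the diagonal. Reading the off-diagonal entries as Dynkin edges (a single edge where a_ij = a_ji = -1; a double or triple edge where a_ij * a_ji = 2 or 3), the diagram is a chain of 5 nodes with one extra node attached to the third node from one end (E_6). One simple-root ordering that puts it in standard form is (alpha_3, alpha_1, alpha_2, alpha_5, alpha_4, alpha_6). So the algebra is type E_6.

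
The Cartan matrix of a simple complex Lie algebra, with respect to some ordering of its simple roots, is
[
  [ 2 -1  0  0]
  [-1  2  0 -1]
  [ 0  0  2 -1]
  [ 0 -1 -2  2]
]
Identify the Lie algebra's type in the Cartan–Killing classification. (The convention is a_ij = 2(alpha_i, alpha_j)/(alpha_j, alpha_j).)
type B_4

The matrix has rank 4 with 2's on the diagonal. Reading the off-diagonal entries as Dynkin edges (a single edge where a_ij = a_ji = -1; a double or triple edge where a_ij * a_ji = 2 or 3), the diagram is a chain of 4 nodes with a double edge at one end; the terminal node there is the unique short simple root (B_4). One simple-root ordering that puts it in standard form is (alpha_1, alpha_2, alpha_4, alpha_3). So the algebra is type B_4, i.e. so(9).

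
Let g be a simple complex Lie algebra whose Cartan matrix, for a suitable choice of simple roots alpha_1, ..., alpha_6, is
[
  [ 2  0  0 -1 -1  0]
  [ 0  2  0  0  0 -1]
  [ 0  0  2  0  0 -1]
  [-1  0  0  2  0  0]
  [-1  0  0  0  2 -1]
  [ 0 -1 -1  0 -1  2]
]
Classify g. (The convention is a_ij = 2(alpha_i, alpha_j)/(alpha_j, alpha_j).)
The matrix has rank 6 with 2's on the diagonal. Reading the off-diagonal entries as Dynkin edges (a single edge where a_ij = a_ji = -1; a double or triple edge where a_ij * a_ji = 2 or 3), the diagram is a chain of 4 nodes with a fork of two nodes at one end (D_6). One simple-root ordering that puts it in standard form is (alpha_4, alpha_1, alpha_5, alpha_6, alpha_2, alpha_3). So the algebra is type D_6, i.e. so(12).

D_6 (so(12))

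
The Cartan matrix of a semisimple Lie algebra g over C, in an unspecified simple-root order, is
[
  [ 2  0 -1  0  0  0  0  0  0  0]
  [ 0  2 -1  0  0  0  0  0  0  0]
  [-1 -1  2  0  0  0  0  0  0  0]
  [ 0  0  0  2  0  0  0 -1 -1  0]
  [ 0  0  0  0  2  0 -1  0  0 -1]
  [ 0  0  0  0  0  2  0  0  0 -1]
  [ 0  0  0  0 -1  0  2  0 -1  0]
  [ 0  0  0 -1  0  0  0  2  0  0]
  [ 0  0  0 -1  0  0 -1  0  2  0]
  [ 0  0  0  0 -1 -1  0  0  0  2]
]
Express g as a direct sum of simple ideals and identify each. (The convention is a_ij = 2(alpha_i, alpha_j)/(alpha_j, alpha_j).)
The diagram associated to this matrix has two connected components: the simple roots {alpha_1, alpha_2, alpha_3} form a chain of 3 nodes with single edges (A_3), and {alpha_4, alpha_5, alpha_6, alpha_7, alpha_8, alpha_9, alpha_10} form a chain of 7 nodes with single edges (A_7). A semisimple Lie algebra decomposes uniquely as the direct sum of simple ideals, one per connected component of its Dynkin diagram, so g ≅ A_3 ⊕ A_7 (dimension 15 + 63 = 78).

A3 + A7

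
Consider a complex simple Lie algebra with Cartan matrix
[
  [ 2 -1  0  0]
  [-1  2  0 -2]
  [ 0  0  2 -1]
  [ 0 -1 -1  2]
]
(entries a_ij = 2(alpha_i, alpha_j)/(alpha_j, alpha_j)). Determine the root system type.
The matrix has rank 4 with 2's on the diagonal. Reading the off-diagonal entries as Dynkin edges (a single edge where a_ij = a_ji = -1; a double or triple edge where a_ij * a_ji = 2 or 3), the diagram is a chain of 4 nodes with a double edge between the middle two (F_4). One simple-root ordering that puts it in standard form is (alpha_1, alpha_2, alpha_4, alpha_3). So the algebra is type F_4.

F_4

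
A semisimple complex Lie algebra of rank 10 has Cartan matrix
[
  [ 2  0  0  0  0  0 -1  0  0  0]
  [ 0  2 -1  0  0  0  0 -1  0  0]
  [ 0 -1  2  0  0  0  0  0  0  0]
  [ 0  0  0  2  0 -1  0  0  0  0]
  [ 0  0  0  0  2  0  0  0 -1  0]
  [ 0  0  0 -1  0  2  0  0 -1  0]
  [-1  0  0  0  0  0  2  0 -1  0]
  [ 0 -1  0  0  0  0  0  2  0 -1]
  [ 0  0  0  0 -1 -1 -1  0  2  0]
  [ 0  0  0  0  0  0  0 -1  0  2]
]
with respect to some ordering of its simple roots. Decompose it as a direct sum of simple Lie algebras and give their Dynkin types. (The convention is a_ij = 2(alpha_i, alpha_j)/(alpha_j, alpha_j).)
A_4 (sl(5)) ⊕ E_6

The diagram associated to this matrix has two connected components: the simple roots {alpha_2, alpha_3, alpha_8, alpha_10} form a chain of 4 nodes with single edges (A_4), and {alpha_1, alpha_4, alpha_5, alpha_6, alpha_7, alpha_9} form a chain of 5 nodes with one extra node attached to the third node from one end (E_6). A semisimple Lie algebra decomposes uniquely as the direct sum of simple ideals, one per connected component of its Dynkin diagram, so g ≅ A_4 ⊕ E_6 (dimension 24 + 78 = 102).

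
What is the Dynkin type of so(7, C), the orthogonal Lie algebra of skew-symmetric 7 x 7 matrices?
This is so(7) with 7 odd, which has dimension 7(7-1)/2 = 21 and rank (7-1)/2 = 3. In the classification of classical Lie algebras, the orthogonal algebra so(2n+1) in an odd number of variables has type B_n; here n = 3, so the Dynkin diagram is a chain of 3 nodes with a double edge at one end; the terminal node there is the unique short simple root (B_3). Hence the type is B_3.

type B_3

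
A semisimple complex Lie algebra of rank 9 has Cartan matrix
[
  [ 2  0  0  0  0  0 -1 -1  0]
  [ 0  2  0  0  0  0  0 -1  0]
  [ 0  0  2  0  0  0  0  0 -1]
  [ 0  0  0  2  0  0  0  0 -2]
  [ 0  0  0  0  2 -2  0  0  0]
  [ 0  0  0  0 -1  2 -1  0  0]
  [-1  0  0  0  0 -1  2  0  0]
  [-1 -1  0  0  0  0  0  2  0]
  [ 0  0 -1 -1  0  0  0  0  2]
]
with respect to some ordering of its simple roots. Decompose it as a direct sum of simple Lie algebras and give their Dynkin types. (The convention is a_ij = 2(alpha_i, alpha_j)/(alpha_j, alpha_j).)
type C_3 + type C_6

The diagram associated to this matrix has two connected components: the simple roots {alpha_3, alpha_4, alpha_9} form a chain of 3 nodes with a double edge at one end; the terminal node there is the unique long simple root (C_3), and {alpha_1, alpha_2, alpha_5, alpha_6, alpha_7, alpha_8} form a chain of 6 nodes with a double edge at one end; the terminal node there is the unique long simple root (C_6). A semisimple Lie algebra decomposes uniquely as the direct sum of simple ideals, one per connected component of its Dynkin diagram, so g ≅ C_3 ⊕ C_6 (dimension 21 + 78 = 99).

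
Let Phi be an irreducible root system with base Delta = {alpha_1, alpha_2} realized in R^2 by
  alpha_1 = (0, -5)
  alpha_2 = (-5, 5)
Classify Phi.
B_2 (so(5))

Compute the Cartan integers a_ij = 2(alpha_i, alpha_j)/(alpha_j, alpha_j); the resulting 2x2 Cartan matrix is
[[2, -1], [-2, 2]].
The roots have two lengths (squared-length ratio 2:1); the short ones are alpha_{1}. The associated Dynkin diagram is a chain of 2 nodes with a double edge at one end; the terminal node there is the unique short simple root (B_2), so the type is B_2 (the algebra so(5)).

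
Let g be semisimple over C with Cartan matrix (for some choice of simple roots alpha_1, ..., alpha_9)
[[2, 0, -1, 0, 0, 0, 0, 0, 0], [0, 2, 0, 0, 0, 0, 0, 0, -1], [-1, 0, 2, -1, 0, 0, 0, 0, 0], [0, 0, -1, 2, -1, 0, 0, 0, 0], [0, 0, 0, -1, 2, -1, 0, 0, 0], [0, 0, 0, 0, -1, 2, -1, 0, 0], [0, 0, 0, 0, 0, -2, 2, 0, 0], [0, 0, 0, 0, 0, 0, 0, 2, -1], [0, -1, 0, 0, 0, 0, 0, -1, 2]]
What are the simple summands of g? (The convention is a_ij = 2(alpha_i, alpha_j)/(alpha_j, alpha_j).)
The diagram associated to this matrix has two connected components: the simple roots {alpha_2, alpha_8, alpha_9} form a chain of 3 nodes with single edges (A_3), and {alpha_1, alpha_3, alpha_4, alpha_5, alpha_6, alpha_7} form a chain of 6 nodes with a double edge at one end; the terminal node there is the unique long simple root (C_6). A semisimple Lie algebra decomposes uniquely as the direct sum of simple ideals, one per connected component of its Dynkin diagram, so g ≅ A_3 ⊕ C_6 (dimension 15 + 78 = 93).

A_3 + C_6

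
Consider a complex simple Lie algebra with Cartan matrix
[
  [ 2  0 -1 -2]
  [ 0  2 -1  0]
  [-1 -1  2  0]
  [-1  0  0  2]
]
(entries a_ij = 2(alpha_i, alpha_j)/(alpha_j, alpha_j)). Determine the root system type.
The matrix has rank 4 with 2's on the diagonal. Reading the off-diagonal entries as Dynkin edges (a single edge where a_ij = a_ji = -1; a double or triple edge where a_ij * a_ji = 2 or 3), the diagram is a chain of 4 nodes with a double edge at one end; the terminal node there is the unique short simple root (B_4). One simple-root ordering that puts it in standard form is (alpha_2, alpha_3, alpha_1, alpha_4). So the algebra is type B_4, i.e. so(9).

B_4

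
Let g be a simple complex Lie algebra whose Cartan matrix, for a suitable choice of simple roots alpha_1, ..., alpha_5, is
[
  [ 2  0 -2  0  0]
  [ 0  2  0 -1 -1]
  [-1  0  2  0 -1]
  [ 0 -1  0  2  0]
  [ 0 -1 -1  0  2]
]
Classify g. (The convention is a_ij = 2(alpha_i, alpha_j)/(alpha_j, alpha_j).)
C_5 (sp(10))

The matrix has rank 5 with 2's on the diagonal. Reading the off-diagonal entries as Dynkin edges (a single edge where a_ij = a_ji = -1; a double or triple edge where a_ij * a_ji = 2 or 3), the diagram is a chain of 5 nodes with a double edge at one end; the terminal node there is the unique long simple root (C_5). One simple-root ordering that puts it in standard form is (alpha_4, alpha_2, alpha_5, alpha_3, alpha_1). So the algebra is type C_5, i.e. sp(10).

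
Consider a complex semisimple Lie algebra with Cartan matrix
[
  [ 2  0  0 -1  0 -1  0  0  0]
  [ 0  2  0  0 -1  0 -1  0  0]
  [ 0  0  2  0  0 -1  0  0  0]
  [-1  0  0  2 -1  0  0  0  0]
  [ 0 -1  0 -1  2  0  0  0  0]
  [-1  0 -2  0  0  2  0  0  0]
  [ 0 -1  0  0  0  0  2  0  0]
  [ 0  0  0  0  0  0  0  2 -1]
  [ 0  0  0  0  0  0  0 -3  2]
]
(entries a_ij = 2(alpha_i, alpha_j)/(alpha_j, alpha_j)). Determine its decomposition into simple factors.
The diagram associated to this matrix has two connected components: the simple roots {alpha_1, alpha_2, alpha_3, alpha_4, alpha_5, alpha_6, alpha_7} form a chain of 7 nodes with a double edge at one end; the terminal node there is the unique short simple root (B_7), and {alpha_8, alpha_9} form two nodes joined by a triple edge (G_2). A semisimple Lie algebra decomposes uniquely as the direct sum of simple ideals, one per connected component of its Dynkin diagram, so g ≅ B_7 ⊕ G_2 (dimension 105 + 14 = 119).

B_7 (so(15)) + G_2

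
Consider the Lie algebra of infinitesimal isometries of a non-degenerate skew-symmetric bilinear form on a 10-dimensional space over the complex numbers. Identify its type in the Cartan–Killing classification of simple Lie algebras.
This is sp(10), which has dimension 10(10+1)/2 = 55 and rank 10/2 = 5. In the classification of classical Lie algebras, the symplectic algebra sp(2n) has type C_n; here n = 5, so the Dynkin diagram is a chain of 5 nodes with a double edge at one end; the terminal node there is the unique long simple root (C_5). Hence the type is C_5.

type C_5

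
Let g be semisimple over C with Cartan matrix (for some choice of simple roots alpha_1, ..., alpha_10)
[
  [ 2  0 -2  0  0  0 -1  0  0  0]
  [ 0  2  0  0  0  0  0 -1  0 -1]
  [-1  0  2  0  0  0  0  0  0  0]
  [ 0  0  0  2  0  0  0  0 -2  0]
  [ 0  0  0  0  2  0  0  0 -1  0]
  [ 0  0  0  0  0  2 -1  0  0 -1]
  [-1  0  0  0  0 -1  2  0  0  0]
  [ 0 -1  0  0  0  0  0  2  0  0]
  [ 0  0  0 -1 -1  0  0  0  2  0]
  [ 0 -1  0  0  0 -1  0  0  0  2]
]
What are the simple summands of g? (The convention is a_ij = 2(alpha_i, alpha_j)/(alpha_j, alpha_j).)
B_7 ⊕ C_3

The diagram associated to this matrix has two connected components: the simple roots {alpha_1, alpha_2, alpha_3, alpha_6, alpha_7, alpha_8, alpha_10} form a chain of 7 nodes with a double edge at one end; the terminal node there is the unique short simple root (B_7), and {alpha_4, alpha_5, alpha_9} form a chain of 3 nodes with a double edge at one end; the terminal node there is the unique long simple root (C_3). A semisimple Lie algebra decomposes uniquely as the direct sum of simple ideals, one per connected component of its Dynkin diagram, so g ≅ B_7 ⊕ C_3 (dimension 105 + 21 = 126).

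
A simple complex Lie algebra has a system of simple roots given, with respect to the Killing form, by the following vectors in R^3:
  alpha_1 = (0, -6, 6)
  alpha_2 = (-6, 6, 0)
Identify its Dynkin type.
A_2

Compute the Cartan integers a_ij = 2(alpha_i, alpha_j)/(alpha_j, alpha_j); the resulting 2x2 Cartan matrix is
[[2, -1], [-1, 2]].
All simple roots have the same length, so the diagram is simply laced. The associated Dynkin diagram is a chain of 2 nodes with single edges (A_2), so the type is A_2 (the algebra sl(3)).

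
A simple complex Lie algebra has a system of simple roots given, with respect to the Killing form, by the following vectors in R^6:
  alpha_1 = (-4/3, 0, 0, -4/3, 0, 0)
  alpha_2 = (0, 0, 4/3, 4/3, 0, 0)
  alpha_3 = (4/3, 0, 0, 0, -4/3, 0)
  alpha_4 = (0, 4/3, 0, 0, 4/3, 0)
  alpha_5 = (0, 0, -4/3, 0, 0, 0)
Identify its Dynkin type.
B_5

Compute the Cartan integers a_ij = 2(alpha_i, alpha_j)/(alpha_j, alpha_j); the resulting 5x5 Cartan matrix is
[[2, -1, -1, 0, 0], [-1, 2, 0, 0, -2], [-1, 0, 2, -1, 0], [0, 0, -1, 2, 0], [0, -1, 0, 0, 2]].
The roots have two lengths (squared-length ratio 2:1); the short ones are alpha_{5}. The associated Dynkin diagram is a chain of 5 nodes with a double edge at one end; the terminal node there is the unique short simple root (B_5), so the type is B_5 (the algebra so(11)).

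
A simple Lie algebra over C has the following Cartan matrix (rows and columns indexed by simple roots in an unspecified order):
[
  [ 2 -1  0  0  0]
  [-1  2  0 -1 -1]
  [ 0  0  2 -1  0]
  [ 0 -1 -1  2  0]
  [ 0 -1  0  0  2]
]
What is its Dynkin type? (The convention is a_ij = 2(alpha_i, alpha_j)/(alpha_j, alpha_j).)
type D_5

The matrix has rank 5 with 2's on the diagonal. Reading the off-diagonal entries as Dynkin edges (a single edge where a_ij = a_ji = -1; a double or triple edge where a_ij * a_ji = 2 or 3), the diagram is a chain of 3 nodes with a fork of two nodes at one end (D_5). One simple-root ordering that puts it in standard form is (alpha_3, alpha_4, alpha_2, alpha_1, alpha_5). So the algebra is type D_5, i.e. so(10).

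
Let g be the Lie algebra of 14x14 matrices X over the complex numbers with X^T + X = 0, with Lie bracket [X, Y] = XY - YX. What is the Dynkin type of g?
This is so(14) with 14 even, which has dimension 14(14-1)/2 = 91 and rank 14/2 = 7. In the classification of classical Lie algebras, the orthogonal algebra so(2n) in an even number of variables has type D_n; here n = 7, so the Dynkin diagram is a chain of 5 nodes with a fork of two nodes at one end (D_7). Hence the type is D_7.

D7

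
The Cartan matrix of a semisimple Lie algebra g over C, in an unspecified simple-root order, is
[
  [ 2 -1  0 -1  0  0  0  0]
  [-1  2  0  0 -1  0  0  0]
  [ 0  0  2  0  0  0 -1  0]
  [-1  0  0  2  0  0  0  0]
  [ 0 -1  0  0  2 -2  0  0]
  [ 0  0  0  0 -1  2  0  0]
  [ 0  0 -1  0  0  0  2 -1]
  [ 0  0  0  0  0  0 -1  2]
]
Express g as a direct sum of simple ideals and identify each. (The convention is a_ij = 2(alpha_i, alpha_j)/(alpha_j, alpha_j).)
A_3 (sl(4)) ⊕ B_5 (so(11))

The diagram associated to this matrix has two connected components: the simple roots {alpha_3, alpha_7, alpha_8} form a chain of 3 nodes with single edges (A_3), and {alpha_1, alpha_2, alpha_4, alpha_5, alpha_6} form a chain of 5 nodes with a double edge at one end; the terminal node there is the unique short simple root (B_5). A semisimple Lie algebra decomposes uniquely as the direct sum of simple ideals, one per connected component of its Dynkin diagram, so g ≅ A_3 ⊕ B_5 (dimension 15 + 55 = 70).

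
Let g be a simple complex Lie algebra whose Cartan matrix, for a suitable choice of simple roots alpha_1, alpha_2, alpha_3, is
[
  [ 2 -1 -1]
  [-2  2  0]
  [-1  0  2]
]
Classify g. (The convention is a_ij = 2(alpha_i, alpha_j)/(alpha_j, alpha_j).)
The matrix has rank 3 with 2's on the diagonal. Reading the off-diagonal entries as Dynkin edges (a single edge where a_ij = a_ji = -1; a double or triple edge where a_ij * a_ji = 2 or 3), the diagram is a chain of 3 nodes with a double edge at one end; the terminal node there is the unique long simple root (C_3). One simple-root ordering that puts it in standard form is (alpha_3, alpha_1, alpha_2). So the algebra is type C_3, i.e. sp(6).

C_3 (sp(6))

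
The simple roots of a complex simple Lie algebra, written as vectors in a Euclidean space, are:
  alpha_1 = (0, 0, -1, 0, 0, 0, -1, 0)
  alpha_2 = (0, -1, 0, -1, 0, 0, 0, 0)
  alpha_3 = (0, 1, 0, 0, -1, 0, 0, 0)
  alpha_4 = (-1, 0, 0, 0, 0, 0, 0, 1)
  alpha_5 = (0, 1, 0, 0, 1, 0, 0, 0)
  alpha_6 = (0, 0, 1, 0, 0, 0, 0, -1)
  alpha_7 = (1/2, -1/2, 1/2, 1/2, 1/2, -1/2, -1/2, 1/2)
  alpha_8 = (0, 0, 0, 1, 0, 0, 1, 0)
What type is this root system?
E_8

Compute the Cartan integers a_ij = 2(alpha_i, alpha_j)/(alpha_j, alpha_j); the resulting 8x8 Cartan matrix is
[[2, 0, 0, 0, 0, -1, 0, -1], [0, 2, -1, 0, -1, 0, 0, -1], [0, -1, 2, 0, 0, 0, -1, 0], [0, 0, 0, 2, 0, -1, 0, 0], [0, -1, 0, 0, 2, 0, 0, 0], [-1, 0, 0, -1, 0, 2, 0, 0], [0, 0, -1, 0, 0, 0, 2, 0], [-1, -1, 0, 0, 0, 0, 0, 2]].
All simple roots have the same length, so the diagram is simply laced. The associated Dynkin diagram is a chain of 7 nodes with one extra node attached to the third node from one end (E_8), so the type is E_8.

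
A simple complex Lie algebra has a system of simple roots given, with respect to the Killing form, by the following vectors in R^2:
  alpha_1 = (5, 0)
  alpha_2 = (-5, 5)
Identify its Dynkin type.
Compute the Cartan integers a_ij = 2(alpha_i, alpha_j)/(alpha_j, alpha_j); the resulting 2x2 Cartan matrix is
[[2, -1], [-2, 2]].
The roots have two lengths (squared-length ratio 2:1); the short ones are alpha_{1}. The associated Dynkin diagram is a chain of 2 nodes with a double edge at one end; the terminal node there is the unique short simple root (B_2), so the type is B_2 (the algebra so(5)).

B_2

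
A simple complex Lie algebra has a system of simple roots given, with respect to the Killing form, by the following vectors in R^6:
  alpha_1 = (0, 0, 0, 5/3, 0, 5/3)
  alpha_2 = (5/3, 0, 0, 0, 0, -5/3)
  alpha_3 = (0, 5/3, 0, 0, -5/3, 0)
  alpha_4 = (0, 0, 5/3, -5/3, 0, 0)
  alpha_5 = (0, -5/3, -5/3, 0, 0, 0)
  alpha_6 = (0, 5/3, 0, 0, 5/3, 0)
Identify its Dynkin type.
Compute the Cartan integers a_ij = 2(alpha_i, alpha_j)/(alpha_j, alpha_j); the resulting 6x6 Cartan matrix is
[[2, -1, 0, -1, 0, 0], [-1, 2, 0, 0, 0, 0], [0, 0, 2, 0, -1, 0], [-1, 0, 0, 2, -1, 0], [0, 0, -1, -1, 2, -1], [0, 0, 0, 0, -1, 2]].
All simple roots have the same length, so the diagram is simply laced. The associated Dynkin diagram is a chain of 4 nodes with a fork of two nodes at one end (D_6), so the type is D_6 (the algebra so(12)).

D6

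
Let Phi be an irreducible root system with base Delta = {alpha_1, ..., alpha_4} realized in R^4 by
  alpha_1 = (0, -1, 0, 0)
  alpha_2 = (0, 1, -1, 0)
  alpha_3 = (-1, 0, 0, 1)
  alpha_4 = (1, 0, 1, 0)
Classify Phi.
Compute the Cartan integers a_ij = 2(alpha_i, alpha_j)/(alpha_j, alpha_j); the resulting 4x4 Cartan matrix is
[[2, -1, 0, 0], [-2, 2, 0, -1], [0, 0, 2, -1], [0, -1, -1, 2]].
The roots have two lengths (squared-length ratio 2:1); the short ones are alpha_{1}. The associated Dynkin diagram is a chain of 4 nodes with a double edge at one end; the terminal node there is the unique short simple root (B_4), so the type is B_4 (the algebra so(9)).

B_4 (so(9))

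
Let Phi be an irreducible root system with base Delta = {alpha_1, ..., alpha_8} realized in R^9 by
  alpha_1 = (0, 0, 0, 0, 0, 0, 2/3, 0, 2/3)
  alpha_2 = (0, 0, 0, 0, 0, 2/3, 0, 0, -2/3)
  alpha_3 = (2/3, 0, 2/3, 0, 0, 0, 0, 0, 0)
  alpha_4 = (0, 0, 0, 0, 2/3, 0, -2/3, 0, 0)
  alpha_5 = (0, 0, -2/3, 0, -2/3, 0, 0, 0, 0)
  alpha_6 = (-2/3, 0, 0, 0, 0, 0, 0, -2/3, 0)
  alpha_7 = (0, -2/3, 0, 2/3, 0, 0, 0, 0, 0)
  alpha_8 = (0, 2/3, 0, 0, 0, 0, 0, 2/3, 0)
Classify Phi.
type A_8

Compute the Cartan integers a_ij = 2(alpha_i, alpha_j)/(alpha_j, alpha_j); the resulting 8x8 Cartan matrix is
[[2, -1, 0, -1, 0, 0, 0, 0], [-1, 2, 0, 0, 0, 0, 0, 0], [0, 0, 2, 0, -1, -1, 0, 0], [-1, 0, 0, 2, -1, 0, 0, 0], [0, 0, -1, -1, 2, 0, 0, 0], [0, 0, -1, 0, 0, 2, 0, -1], [0, 0, 0, 0, 0, 0, 2, -1], [0, 0, 0, 0, 0, -1, -1, 2]].
All simple roots have the same length, so the diagram is simply laced. The associated Dynkin diagram is a chain of 8 nodes with single edges (A_8), so the type is A_8 (the algebra sl(9)).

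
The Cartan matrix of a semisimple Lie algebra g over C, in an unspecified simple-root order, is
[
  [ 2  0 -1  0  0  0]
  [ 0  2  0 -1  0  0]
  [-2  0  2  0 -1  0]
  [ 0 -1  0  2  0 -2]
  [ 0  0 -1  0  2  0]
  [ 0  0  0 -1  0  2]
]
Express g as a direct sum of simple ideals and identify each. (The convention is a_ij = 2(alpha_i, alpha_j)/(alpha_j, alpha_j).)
type B_3 + type B_3

The diagram associated to this matrix has two connected components: the simple roots {alpha_1, alpha_3, alpha_5} form a chain of 3 nodes with a double edge at one end; the terminal node there is the unique short simple root (B_3), and {alpha_2, alpha_4, alpha_6} form a chain of 3 nodes with a double edge at one end; the terminal node there is the unique short simple root (B_3). A semisimple Lie algebra decomposes uniquely as the direct sum of simple ideals, one per connected component of its Dynkin diagram, so g ≅ B_3 ⊕ B_3 (dimension 21 + 21 = 42).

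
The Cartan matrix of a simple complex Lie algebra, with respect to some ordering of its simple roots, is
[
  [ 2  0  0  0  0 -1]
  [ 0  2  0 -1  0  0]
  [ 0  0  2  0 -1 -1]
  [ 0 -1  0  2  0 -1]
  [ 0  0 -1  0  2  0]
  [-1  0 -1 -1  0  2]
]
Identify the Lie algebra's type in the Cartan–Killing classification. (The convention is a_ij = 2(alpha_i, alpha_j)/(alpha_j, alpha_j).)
E_6

The matrix has rank 6 with 2's on the diagonal. Reading the off-diagonal entries as Dynkin edges (a single edge where a_ij = a_ji = -1; a double or triple edge where a_ij * a_ji = 2 or 3), the diagram is a chain of 5 nodes with one extra node attached to the third node from one end (E_6). One simple-root ordering that puts it in standard form is (alpha_2, alpha_1, alpha_4, alpha_6, alpha_3, alpha_5). So the algebra is type E_6.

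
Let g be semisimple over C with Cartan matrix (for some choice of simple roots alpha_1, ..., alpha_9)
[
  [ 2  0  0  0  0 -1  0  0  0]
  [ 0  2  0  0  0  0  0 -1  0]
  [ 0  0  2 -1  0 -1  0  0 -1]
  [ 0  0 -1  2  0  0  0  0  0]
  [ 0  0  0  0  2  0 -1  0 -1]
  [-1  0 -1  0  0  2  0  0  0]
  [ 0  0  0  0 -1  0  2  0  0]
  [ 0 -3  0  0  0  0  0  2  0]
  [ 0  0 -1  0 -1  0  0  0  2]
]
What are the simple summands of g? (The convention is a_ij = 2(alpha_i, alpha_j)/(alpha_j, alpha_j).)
The diagram associated to this matrix has two connected components: the simple roots {alpha_1, alpha_3, alpha_4, alpha_5, alpha_6, alpha_7, alpha_9} form a chain of 6 nodes with one extra node attached to the third node from one end (E_7), and {alpha_2, alpha_8} form two nodes joined by a triple edge (G_2). A semisimple Lie algebra decomposes uniquely as the direct sum of simple ideals, one per connected component of its Dynkin diagram, so g ≅ E_7 ⊕ G_2 (dimension 133 + 14 = 147).

E7 ⊕ G2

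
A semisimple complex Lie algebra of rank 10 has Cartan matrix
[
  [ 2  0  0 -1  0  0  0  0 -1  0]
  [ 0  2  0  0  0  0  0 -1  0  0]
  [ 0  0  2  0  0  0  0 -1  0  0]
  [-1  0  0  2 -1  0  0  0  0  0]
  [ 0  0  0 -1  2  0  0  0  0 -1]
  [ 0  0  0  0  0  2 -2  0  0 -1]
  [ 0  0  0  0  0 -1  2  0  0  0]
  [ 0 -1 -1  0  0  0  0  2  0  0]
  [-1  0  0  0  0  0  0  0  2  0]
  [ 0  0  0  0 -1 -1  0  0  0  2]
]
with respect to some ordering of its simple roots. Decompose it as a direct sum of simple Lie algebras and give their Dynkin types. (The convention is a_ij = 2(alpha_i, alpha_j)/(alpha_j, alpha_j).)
A_3 + B_7

The diagram associated to this matrix has two connected components: the simple roots {alpha_2, alpha_3, alpha_8} form a chain of 3 nodes with single edges (A_3), and {alpha_1, alpha_4, alpha_5, alpha_6, alpha_7, alpha_9, alpha_10} form a chain of 7 nodes with a double edge at one end; the terminal node there is the unique short simple root (B_7). A semisimple Lie algebra decomposes uniquely as the direct sum of simple ideals, one per connected component of its Dynkin diagram, so g ≅ A_3 ⊕ B_7 (dimension 15 + 105 = 120).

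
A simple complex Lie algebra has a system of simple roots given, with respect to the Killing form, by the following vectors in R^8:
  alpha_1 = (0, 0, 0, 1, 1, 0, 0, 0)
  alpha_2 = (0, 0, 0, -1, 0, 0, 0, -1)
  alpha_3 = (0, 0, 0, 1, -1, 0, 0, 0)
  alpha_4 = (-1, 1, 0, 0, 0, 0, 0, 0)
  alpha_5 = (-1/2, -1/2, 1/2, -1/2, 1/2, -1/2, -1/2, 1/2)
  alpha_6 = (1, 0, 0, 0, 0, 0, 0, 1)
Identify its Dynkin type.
Compute the Cartan integers a_ij = 2(alpha_i, alpha_j)/(alpha_j, alpha_j); the resulting 6x6 Cartan matrix is
[[2, -1, 0, 0, 0, 0], [-1, 2, -1, 0, 0, -1], [0, -1, 2, 0, -1, 0], [0, 0, 0, 2, 0, -1], [0, 0, -1, 0, 2, 0], [0, -1, 0, -1, 0, 2]].
All simple roots have the same length, so the diagram is simply laced. The associated Dynkin diagram is a chain of 5 nodes with one extra node attached to the third node from one end (E_6), so the type is E_6.

E_6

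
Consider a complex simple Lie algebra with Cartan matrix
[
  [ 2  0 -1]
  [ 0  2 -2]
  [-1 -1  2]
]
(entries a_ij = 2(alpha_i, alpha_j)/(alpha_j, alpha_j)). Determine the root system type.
The matrix has rank 3 with 2's on the diagonal. Reading the off-diagonal entries as Dynkin edges (a single edge where a_ij = a_ji = -1; a double or triple edge where a_ij * a_ji = 2 or 3), the diagram is a chain of 3 nodes with a double edge at one end; the terminal node there is the unique long simple root (C_3). One simple-root ordering that puts it in standard form is (alpha_1, alpha_3, alpha_2). So the algebra is type C_3, i.e. sp(6).

C3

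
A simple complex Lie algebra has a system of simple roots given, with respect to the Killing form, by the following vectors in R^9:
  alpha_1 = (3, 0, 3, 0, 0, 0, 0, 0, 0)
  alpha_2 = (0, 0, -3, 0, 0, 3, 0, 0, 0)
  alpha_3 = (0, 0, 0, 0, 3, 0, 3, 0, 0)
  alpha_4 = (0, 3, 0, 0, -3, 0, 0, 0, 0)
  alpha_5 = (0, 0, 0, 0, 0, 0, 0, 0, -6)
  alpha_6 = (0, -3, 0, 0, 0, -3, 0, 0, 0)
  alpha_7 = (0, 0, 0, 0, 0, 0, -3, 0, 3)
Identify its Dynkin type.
C7

Compute the Cartan integers a_ij = 2(alpha_i, alpha_j)/(alpha_j, alpha_j); the resulting 7x7 Cartan matrix is
[[2, -1, 0, 0, 0, 0, 0], [-1, 2, 0, 0, 0, -1, 0], [0, 0, 2, -1, 0, 0, -1], [0, 0, -1, 2, 0, -1, 0], [0, 0, 0, 0, 2, 0, -2], [0, -1, 0, -1, 0, 2, 0], [0, 0, -1, 0, -1, 0, 2]].
The roots have two lengths (squared-length ratio 2:1); the short ones are alpha_{1,2,3,4,6,7}. The associated Dynkin diagram is a chain of 7 nodes with a double edge at one end; the terminal node there is the unique long simple root (C_7), so the type is C_7 (the algebra sp(14)).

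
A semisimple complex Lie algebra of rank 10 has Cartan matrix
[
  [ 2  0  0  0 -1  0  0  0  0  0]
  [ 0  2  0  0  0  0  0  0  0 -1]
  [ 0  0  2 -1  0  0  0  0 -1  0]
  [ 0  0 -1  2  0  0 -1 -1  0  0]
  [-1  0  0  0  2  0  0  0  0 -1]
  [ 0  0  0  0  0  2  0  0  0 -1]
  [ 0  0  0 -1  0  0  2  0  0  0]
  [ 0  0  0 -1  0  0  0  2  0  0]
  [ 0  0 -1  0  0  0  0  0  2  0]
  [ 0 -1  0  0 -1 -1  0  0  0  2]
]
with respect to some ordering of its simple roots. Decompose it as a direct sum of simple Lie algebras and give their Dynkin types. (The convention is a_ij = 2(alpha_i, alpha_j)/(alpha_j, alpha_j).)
D_5 + D_5

The diagram associated to this matrix has two connected components: the simple roots {alpha_3, alpha_4, alpha_7, alpha_8, alpha_9} form a chain of 3 nodes with a fork of two nodes at one end (D_5), and {alpha_1, alpha_2, alpha_5, alpha_6, alpha_10} form a chain of 3 nodes with a fork of two nodes at one end (D_5). A semisimple Lie algebra decomposes uniquely as the direct sum of simple ideals, one per connected component of its Dynkin diagram, so g ≅ D_5 ⊕ D_5 (dimension 45 + 45 = 90).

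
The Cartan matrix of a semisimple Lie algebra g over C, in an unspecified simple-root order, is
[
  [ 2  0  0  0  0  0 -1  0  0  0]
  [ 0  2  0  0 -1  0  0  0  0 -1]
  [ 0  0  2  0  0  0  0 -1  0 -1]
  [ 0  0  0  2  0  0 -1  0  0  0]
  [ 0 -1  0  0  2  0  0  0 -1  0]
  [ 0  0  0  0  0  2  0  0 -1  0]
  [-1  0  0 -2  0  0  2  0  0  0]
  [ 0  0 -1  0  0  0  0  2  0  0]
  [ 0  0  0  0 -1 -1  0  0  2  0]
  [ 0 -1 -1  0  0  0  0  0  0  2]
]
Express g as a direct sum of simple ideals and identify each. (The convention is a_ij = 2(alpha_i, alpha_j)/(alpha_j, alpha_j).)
A7 ⊕ B3

The diagram associated to this matrix has two connected components: the simple roots {alpha_2, alpha_3, alpha_5, alpha_6, alpha_8, alpha_9, alpha_10} form a chain of 7 nodes with single edges (A_7), and {alpha_1, alpha_4, alpha_7} form a chain of 3 nodes with a double edge at one end; the terminal node there is the unique short simple root (B_3). A semisimple Lie algebra decomposes uniquely as the direct sum of simple ideals, one per connected component of its Dynkin diagram, so g ≅ A_7 ⊕ B_3 (dimension 63 + 21 = 84).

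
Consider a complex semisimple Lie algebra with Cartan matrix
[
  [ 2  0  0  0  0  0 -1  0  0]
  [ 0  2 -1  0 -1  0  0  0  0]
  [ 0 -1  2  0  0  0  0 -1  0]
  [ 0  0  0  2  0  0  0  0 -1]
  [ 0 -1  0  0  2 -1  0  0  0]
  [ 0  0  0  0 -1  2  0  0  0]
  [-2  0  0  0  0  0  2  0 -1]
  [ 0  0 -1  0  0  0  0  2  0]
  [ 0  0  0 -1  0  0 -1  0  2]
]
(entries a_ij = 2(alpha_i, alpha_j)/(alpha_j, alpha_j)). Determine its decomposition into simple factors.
The diagram associated to this matrix has two connected components: the simple roots {alpha_2, alpha_3, alpha_5, alpha_6, alpha_8} form a chain of 5 nodes with single edges (A_5), and {alpha_1, alpha_4, alpha_7, alpha_9} form a chain of 4 nodes with a double edge at one end; the terminal node there is the unique short simple root (B_4). A semisimple Lie algebra decomposes uniquely as the direct sum of simple ideals, one per connected component of its Dynkin diagram, so g ≅ A_5 ⊕ B_4 (dimension 35 + 36 = 71).

A5 ⊕ B4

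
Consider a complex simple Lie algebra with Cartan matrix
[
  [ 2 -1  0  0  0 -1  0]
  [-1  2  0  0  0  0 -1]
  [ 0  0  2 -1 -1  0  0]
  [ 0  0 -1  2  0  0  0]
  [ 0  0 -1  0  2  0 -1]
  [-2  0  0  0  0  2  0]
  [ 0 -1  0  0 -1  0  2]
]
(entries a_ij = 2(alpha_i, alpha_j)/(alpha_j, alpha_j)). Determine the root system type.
The matrix has rank 7 with 2's on the diagonal. Reading the off-diagonal entries as Dynkin edges (a single edge where a_ij = a_ji = -1; a double or triple edge where a_ij * a_ji = 2 or 3), the diagram is a chain of 7 nodes with a double edge at one end; the terminal node there is the unique long simple root (C_7). One simple-root ordering that puts it in standard form is (alpha_4, alpha_3, alpha_5, alpha_7, alpha_2, alpha_1, alpha_6). So the algebra is type C_7, i.e. sp(14).

C_7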